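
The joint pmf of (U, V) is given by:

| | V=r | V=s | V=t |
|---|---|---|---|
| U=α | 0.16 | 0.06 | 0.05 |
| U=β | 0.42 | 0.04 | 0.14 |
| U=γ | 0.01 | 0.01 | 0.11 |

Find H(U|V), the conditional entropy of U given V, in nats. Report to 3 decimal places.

0.800 nats

Chain rule: H(U|V) = H(U,V) − H(V).
Marginals: p(U) = (0.2700, 0.6000, 0.1300), p(V) = (0.5900, 0.1100, 0.3000).
H(U,V) = 1.7151 nats; H(V) = 0.9153 nats.
H(U|V) = 1.7151 − 0.9153 = 0.800 nats.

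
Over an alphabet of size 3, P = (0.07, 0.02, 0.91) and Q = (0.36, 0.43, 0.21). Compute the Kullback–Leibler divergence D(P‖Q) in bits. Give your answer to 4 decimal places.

1.6712 bits

D(P‖Q) = Σ p·log₂(p/q).
  0.07·log₂(0.07/0.36) = -0.16538
  0.02·log₂(0.02/0.43) = -0.08853
  0.91·log₂(0.91/0.21) = 1.92508
D(P‖Q) = 1.6712 bits.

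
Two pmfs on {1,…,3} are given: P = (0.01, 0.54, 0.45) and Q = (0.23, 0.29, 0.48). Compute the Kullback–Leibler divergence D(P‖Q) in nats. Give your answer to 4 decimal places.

D(P‖Q) = Σ p·ln(p/q).
  0.01·ln(0.01/0.23) = -0.03135
  0.54·ln(0.54/0.29) = 0.33571
  0.45·ln(0.45/0.48) = -0.02904
D(P‖Q) = 0.2753 nats.

0.2753 nats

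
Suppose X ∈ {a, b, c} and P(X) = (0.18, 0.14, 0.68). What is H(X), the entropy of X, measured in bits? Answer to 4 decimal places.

1.2208 bits

H(X) = −Σ p·log₂ p.
  −(0.18)·log₂(0.18) = 0.44531
  −(0.14)·log₂(0.14) = 0.39711
  −(0.68)·log₂(0.68) = 0.37835
Sum: 0.44531 + 0.39711 + 0.37835 = 1.2208 bits.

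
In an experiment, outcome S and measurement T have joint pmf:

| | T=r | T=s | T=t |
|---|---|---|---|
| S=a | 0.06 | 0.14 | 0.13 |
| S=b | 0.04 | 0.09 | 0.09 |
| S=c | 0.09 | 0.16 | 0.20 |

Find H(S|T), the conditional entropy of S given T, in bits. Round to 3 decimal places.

1.524 bits

Marginals: p(S) = (0.3300, 0.2200, 0.4500), p(T) = (0.1900, 0.3900, 0.4200).
H(S|T) = Σ p(T) · H(S|T=·).
  T=r: p=0.1900, H(S|T=r) = 1.5090
  T=s: p=0.3900, H(S|T=s) = 1.5461
  T=t: p=0.4200, H(S|T=t) = 1.5096
Weighted sum = 1.524 bits.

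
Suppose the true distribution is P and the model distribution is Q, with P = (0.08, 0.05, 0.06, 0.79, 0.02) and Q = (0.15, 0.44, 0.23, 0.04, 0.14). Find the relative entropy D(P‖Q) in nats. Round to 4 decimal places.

2.0781 nats

D(P‖Q) = Σ p·ln(p/q).
  0.08·ln(0.08/0.15) = -0.05029
  0.05·ln(0.05/0.44) = -0.10874
  0.06·ln(0.06/0.23) = -0.08062
  0.79·ln(0.79/0.04) = 2.35669
  0.02·ln(0.02/0.14) = -0.03892
D(P‖Q) = 2.0781 nats.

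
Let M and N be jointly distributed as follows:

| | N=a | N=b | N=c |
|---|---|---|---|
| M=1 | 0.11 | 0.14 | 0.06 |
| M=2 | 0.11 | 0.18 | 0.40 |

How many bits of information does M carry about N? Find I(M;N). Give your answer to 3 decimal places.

Marginals: p(M) = (0.3100, 0.6900), p(N) = (0.2200, 0.3200, 0.4600).
I(M;N) = H(M) + H(N) − H(M,N).
H(M) = 0.8932, H(N) = 1.5219, H(M,N) = 2.3153.
I(M;N) = 0.8932 + 1.5219 − 2.3153 = 0.100 bits.

0.100 bits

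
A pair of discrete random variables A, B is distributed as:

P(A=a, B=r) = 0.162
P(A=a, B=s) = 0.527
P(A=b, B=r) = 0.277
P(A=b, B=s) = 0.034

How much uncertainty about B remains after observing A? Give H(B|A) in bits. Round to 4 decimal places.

Marginals: p(A) = (0.6890, 0.3110), p(B) = (0.4390, 0.5610).
H(B|A) = Σ p(A) · H(B|A=·).
  A=a: p=0.6890, H(B|A=a) = 0.7868
  A=b: p=0.3110, H(B|A=b) = 0.4979
Weighted sum = 0.6970 bits.

0.6970 bits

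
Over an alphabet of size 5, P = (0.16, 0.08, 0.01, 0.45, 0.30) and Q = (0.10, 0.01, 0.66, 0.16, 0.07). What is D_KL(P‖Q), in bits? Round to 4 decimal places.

1.5892 bits

D(P‖Q) = Σ p·log₂(p/q).
  0.16·log₂(0.16/0.10) = 0.10849
  0.08·log₂(0.08/0.01) = 0.24000
  0.01·log₂(0.01/0.66) = -0.06044
  0.45·log₂(0.45/0.16) = 0.67133
  0.30·log₂(0.30/0.07) = 0.62986
D(P‖Q) = 1.5892 bits.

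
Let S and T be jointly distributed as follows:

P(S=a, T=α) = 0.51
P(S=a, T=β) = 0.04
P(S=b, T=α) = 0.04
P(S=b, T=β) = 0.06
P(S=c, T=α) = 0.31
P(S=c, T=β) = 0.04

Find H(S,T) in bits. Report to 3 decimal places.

H(S,T) = −Σ p(x,y)·log₂ p(x,y) over all 6 cells.
  cell (a,α): −0.51·log₂0.51 = 0.4954
  cell (a,β): −0.04·log₂0.04 = 0.1858
  cell (b,α): −0.04·log₂0.04 = 0.1858
  cell (b,β): −0.06·log₂0.06 = 0.2435
  cell (c,α): −0.31·log₂0.31 = 0.5238
  cell (c,β): −0.04·log₂0.04 = 0.1858
Sum = 1.820 bits.

1.820 bits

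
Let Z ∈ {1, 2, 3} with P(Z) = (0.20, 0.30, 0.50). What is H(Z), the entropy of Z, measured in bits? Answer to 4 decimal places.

1.4855 bits

H(Z) = −Σ p·log₂ p.
  −(0.20)·log₂(0.20) = 0.46439
  −(0.30)·log₂(0.30) = 0.52109
  −(0.50)·log₂(0.50) = 0.50000
Sum: 0.46439 + 0.52109 + 0.50000 = 1.4855 bits.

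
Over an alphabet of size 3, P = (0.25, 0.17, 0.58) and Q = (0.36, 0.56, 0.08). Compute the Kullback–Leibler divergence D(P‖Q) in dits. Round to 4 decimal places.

D(P‖Q) = Σ p·log₁₀(p/q).
  0.25·log₁₀(0.25/0.36) = -0.03959
  0.17·log₁₀(0.17/0.56) = -0.08802
  0.58·log₁₀(0.58/0.08) = 0.49900
D(P‖Q) = 0.3714 dits.

0.3714 dits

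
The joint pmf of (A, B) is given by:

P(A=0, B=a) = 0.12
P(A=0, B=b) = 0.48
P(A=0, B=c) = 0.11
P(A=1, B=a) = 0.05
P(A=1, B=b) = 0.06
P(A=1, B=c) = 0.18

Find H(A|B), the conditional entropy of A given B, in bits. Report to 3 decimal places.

0.698 bits

Chain rule: H(A|B) = H(A,B) − H(B).
Marginals: p(A) = (0.7100, 0.2900), p(B) = (0.1700, 0.5400, 0.2900).
H(A,B) = 2.1306 bits; H(B) = 1.4325 bits.
H(A|B) = 2.1306 − 1.4325 = 0.698 bits.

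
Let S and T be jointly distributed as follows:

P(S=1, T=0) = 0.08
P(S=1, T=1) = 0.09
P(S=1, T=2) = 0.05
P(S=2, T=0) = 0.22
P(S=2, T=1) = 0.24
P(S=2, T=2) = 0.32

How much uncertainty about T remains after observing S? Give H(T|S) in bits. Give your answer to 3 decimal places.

Chain rule: H(T|S) = H(S,T) − H(S).
Marginals: p(S) = (0.2200, 0.7800), p(T) = (0.3000, 0.3300, 0.3700).
H(S,T) = 2.3210 bits; H(S) = 0.7602 bits.
H(T|S) = 2.3210 − 0.7602 = 1.561 bits.

1.561 bits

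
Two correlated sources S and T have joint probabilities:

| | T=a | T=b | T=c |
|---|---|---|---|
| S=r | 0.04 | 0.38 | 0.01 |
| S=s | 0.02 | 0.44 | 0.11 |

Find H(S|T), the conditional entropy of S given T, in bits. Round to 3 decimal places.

0.922 bits

Chain rule: H(S|T) = H(S,T) − H(T).
Marginals: p(S) = (0.4300, 0.5700), p(T) = (0.0600, 0.8200, 0.1200).
H(S,T) = 1.7670 bits; H(T) = 0.8454 bits.
H(S|T) = 1.7670 − 0.8454 = 0.922 bits.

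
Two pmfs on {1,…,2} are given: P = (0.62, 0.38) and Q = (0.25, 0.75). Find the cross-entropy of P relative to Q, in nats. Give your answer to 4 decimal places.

H(P,Q) = −Σ p·ln q.
  −0.62·ln(0.25) = 0.85950
  −0.38·ln(0.75) = 0.10932
H(P,Q) = 0.9688 nats.

0.9688 nats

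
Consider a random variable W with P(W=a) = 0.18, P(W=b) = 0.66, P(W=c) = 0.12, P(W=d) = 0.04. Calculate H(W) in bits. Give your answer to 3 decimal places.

1.394 bits

H(W) = −Σ p·log₂ p.
  −(0.18)·log₂(0.18) = 0.4453
  −(0.66)·log₂(0.66) = 0.3956
  −(0.12)·log₂(0.12) = 0.3671
  −(0.04)·log₂(0.04) = 0.1858
Sum: 0.4453 + 0.3956 + 0.3671 + 0.1858 = 1.394 bits.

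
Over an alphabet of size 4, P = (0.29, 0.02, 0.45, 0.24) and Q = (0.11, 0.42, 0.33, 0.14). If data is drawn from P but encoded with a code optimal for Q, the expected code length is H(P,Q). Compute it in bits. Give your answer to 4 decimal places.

H(P,Q) = −Σ p·log₂ q.
  −0.29·log₂(0.11) = 0.92348
  −0.02·log₂(0.42) = 0.02503
  −0.45·log₂(0.33) = 0.71976
  −0.24·log₂(0.14) = 0.68076
H(P,Q) = 2.3490 bits.

2.3490 bits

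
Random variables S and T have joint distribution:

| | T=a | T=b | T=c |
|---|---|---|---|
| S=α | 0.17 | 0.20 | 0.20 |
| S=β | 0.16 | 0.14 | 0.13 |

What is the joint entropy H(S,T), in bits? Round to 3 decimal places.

H(S,T) = −Σ p(x,y)·log₂ p(x,y) over all 6 cells.
  cell (α,a): −0.17·log₂0.17 = 0.4346
  cell (α,b): −0.20·log₂0.20 = 0.4644
  cell (α,c): −0.20·log₂0.20 = 0.4644
  cell (β,a): −0.16·log₂0.16 = 0.4230
  cell (β,b): −0.14·log₂0.14 = 0.3971
  cell (β,c): −0.13·log₂0.13 = 0.3826
Sum = 2.566 bits.

2.566 bits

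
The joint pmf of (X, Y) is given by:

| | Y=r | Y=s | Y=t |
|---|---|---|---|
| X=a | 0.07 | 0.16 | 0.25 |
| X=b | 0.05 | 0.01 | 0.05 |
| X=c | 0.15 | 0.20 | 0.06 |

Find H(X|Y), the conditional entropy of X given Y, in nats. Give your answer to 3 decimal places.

Chain rule: H(X|Y) = H(X,Y) − H(Y).
Marginals: p(X) = (0.4800, 0.1100, 0.4100), p(Y) = (0.2700, 0.3700, 0.3600).
H(X,Y) = 1.9468 nats; H(Y) = 1.0892 nats.
H(X|Y) = 1.9468 − 1.0892 = 0.858 nats.

0.858 nats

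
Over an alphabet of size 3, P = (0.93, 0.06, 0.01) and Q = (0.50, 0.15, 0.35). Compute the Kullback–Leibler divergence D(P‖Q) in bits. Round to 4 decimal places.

D(P‖Q) = Σ p·log₂(p/q).
  0.93·log₂(0.93/0.50) = 0.83263
  0.06·log₂(0.06/0.15) = -0.07932
  0.01·log₂(0.01/0.35) = -0.05129
D(P‖Q) = 0.7020 bits.

0.7020 bits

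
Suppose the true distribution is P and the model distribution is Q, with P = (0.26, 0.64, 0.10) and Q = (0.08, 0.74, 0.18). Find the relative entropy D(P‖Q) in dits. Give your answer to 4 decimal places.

D(P‖Q) = Σ p·log₁₀(p/q).
  0.26·log₁₀(0.26/0.08) = 0.13309
  0.64·log₁₀(0.64/0.74) = -0.04035
  0.10·log₁₀(0.10/0.18) = -0.02553
D(P‖Q) = 0.0672 dits.

0.0672 dits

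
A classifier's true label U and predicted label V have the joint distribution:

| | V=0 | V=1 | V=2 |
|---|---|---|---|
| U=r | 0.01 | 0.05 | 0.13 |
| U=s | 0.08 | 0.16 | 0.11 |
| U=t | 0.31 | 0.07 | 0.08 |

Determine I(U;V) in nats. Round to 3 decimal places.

Marginals: p(U) = (0.1900, 0.3500, 0.4600), p(V) = (0.4000, 0.2800, 0.3200).
I(U;V) = H(U) + H(V) − H(U,V).
H(U) = 1.0402, H(V) = 1.0876, H(U,V) = 1.9504.
I(U;V) = 1.0402 + 1.0876 − 1.9504 = 0.177 nats.

0.177 nats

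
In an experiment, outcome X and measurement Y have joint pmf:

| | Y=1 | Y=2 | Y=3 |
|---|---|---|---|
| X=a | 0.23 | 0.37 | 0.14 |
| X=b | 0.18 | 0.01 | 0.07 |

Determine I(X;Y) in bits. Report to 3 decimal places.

Marginals: p(X) = (0.7400, 0.2600), p(Y) = (0.4100, 0.3800, 0.2100).
I(X;Y) = H(X) + H(Y) − H(X,Y).
H(X) = 0.8267, H(Y) = 1.5307, H(X,Y) = 2.1958.
I(X;Y) = 0.8267 + 1.5307 − 2.1958 = 0.162 bits.

0.162 bits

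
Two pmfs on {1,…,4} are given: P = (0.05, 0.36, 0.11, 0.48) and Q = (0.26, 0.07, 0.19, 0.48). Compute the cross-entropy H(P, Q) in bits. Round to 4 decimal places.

2.2501 bits

H(P,Q) = −Σ p·log₂ q.
  −0.05·log₂(0.26) = 0.09717
  −0.36·log₂(0.07) = 1.38114
  −0.11·log₂(0.19) = 0.26355
  −0.48·log₂(0.48) = 0.50827
H(P,Q) = 2.2501 bits.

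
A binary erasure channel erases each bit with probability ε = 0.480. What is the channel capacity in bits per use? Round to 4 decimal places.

Binary erasure channel: capacity C = 1 − ε.
C = 1 − 0.480 = 0.5200 bits per channel use.

0.5200 bits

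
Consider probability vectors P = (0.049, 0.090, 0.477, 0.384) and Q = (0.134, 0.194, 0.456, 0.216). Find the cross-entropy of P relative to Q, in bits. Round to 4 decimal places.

H(P,Q) = −Σ p·log₂ q.
  −0.049·log₂(0.134) = 0.14209
  −0.090·log₂(0.194) = 0.21293
  −0.477·log₂(0.456) = 0.54039
  −0.384·log₂(0.216) = 0.84898
H(P,Q) = 1.7444 bits.

1.7444 bits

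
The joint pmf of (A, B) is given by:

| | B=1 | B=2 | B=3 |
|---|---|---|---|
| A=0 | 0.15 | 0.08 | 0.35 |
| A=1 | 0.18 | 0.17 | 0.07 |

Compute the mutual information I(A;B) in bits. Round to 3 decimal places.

0.154 bits

Marginals: p(A) = (0.5800, 0.4200), p(B) = (0.3300, 0.2500, 0.4200).
I(A;B) = H(A) + H(B) − H(A,B).
H(A) = 0.9815, H(B) = 1.5535, H(A,B) = 2.3806.
I(A;B) = 0.9815 + 1.5535 − 2.3806 = 0.154 bits.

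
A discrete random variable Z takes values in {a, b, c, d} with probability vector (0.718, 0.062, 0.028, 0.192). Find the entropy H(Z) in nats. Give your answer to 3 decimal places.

H(Z) = −Σ p·ln p.
  −(0.718)·ln(0.718) = 0.2379
  −(0.062)·ln(0.062) = 0.1724
  −(0.028)·ln(0.028) = 0.1001
  −(0.192)·ln(0.192) = 0.3168
Sum: 0.2379 + 0.1724 + 0.1001 + 0.3168 = 0.827 nats.

0.827 nats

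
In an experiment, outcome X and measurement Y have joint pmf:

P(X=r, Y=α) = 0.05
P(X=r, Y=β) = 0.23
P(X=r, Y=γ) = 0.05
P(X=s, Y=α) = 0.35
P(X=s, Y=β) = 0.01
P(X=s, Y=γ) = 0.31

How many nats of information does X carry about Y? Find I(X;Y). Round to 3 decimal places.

Marginals: p(X) = (0.3300, 0.6700), p(Y) = (0.4000, 0.2400, 0.3600).
I(X;Y) = H(X) + H(Y) − H(X,Y).
H(X) = 0.6342, H(Y) = 1.0768, H(X,Y) = 1.4142.
I(X;Y) = 0.6342 + 1.0768 − 1.4142 = 0.297 nats.

0.297 nats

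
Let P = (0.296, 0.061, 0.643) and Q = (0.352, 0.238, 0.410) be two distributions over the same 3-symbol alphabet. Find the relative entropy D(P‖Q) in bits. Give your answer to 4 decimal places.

0.2236 bits

D(P‖Q) = Σ p·log₂(p/q).
  0.296·log₂(0.296/0.352) = -0.07399
  0.061·log₂(0.061/0.238) = -0.11981
  0.643·log₂(0.643/0.410) = 0.41743
D(P‖Q) = 0.2236 bits.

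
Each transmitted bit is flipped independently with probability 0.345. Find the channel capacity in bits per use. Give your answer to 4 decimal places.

0.0705 bits

Binary symmetric channel: C = 1 − h₂(ε) where h₂ is the binary entropy function.
h₂(0.345) = −0.345·log₂0.345 − 0.655·log₂0.655 = 0.9295.
C = 1 − 0.9295 = 0.0705 bits per channel use.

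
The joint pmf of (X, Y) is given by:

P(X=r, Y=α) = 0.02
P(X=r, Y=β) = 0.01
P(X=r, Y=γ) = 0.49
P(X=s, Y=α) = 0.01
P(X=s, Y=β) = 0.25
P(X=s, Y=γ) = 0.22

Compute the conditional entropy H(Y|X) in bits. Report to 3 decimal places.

0.732 bits

Marginals: p(X) = (0.5200, 0.4800), p(Y) = (0.0300, 0.2600, 0.7100).
H(Y|X) = Σ p(X) · H(Y|X=·).
  X=r: p=0.5200, H(Y|X=r) = 0.3712
  X=s: p=0.4800, H(Y|X=s) = 1.1224
Weighted sum = 0.732 bits.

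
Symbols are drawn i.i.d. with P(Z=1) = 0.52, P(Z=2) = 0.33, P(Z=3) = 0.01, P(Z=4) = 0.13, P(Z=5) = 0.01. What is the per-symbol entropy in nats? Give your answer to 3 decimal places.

H(Z) = −Σ p·ln p.
  −(0.52)·ln(0.52) = 0.3400
  −(0.33)·ln(0.33) = 0.3659
  −(0.01)·ln(0.01) = 0.0461
  −(0.13)·ln(0.13) = 0.2652
  −(0.01)·ln(0.01) = 0.0461
Sum: 0.3400 + 0.3659 + 0.0461 + 0.2652 + 0.0461 = 1.063 nats.

1.063 nats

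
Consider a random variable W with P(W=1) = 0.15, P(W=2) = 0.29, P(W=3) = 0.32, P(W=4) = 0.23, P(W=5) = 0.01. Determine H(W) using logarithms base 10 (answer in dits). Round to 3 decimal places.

0.605 dits

H(W) = −Σ p·log₁₀ p.
  −(0.15)·log₁₀(0.15) = 0.1236
  −(0.29)·log₁₀(0.29) = 0.1559
  −(0.32)·log₁₀(0.32) = 0.1584
  −(0.23)·log₁₀(0.23) = 0.1468
  −(0.01)·log₁₀(0.01) = 0.0200
Sum: 0.1236 + 0.1559 + 0.1584 + 0.1468 + 0.0200 = 0.605 dits.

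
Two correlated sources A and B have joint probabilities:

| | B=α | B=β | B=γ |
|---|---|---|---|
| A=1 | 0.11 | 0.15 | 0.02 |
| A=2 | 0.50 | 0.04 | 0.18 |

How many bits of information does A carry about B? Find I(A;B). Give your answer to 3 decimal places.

0.205 bits

Marginals: p(A) = (0.2800, 0.7200), p(B) = (0.6100, 0.1900, 0.2000).
I(A;B) = Σ p(x,y)·log₂[p(x,y)/(p(x)p(y))].
  (1,α): 0.11·log₂(0.6440) = -0.0698
  (1,β): 0.15·log₂(2.8195) = 0.2243
  (1,γ): 0.02·log₂(0.3571) = -0.0297
  (2,α): 0.50·log₂(1.1384) = 0.0935
  (2,β): 0.04·log₂(0.2924) = -0.0710
  (2,γ): 0.18·log₂(1.2500) = 0.0579
Sum = 0.205 bits.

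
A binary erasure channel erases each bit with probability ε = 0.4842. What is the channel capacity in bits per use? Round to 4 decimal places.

Binary erasure channel: capacity C = 1 − ε.
C = 1 − 0.4842 = 0.5158 bits per channel use.

0.5158 bits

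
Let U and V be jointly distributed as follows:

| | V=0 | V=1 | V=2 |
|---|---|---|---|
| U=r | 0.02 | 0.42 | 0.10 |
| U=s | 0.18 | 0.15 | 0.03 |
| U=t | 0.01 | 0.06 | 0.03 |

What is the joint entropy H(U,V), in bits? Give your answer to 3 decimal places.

2.440 bits

H(U,V) = −Σ p(x,y)·log₂ p(x,y) over all 9 cells.
  cell (r,0): −0.02·log₂0.02 = 0.1129
  cell (r,1): −0.42·log₂0.42 = 0.5256
  cell (r,2): −0.10·log₂0.10 = 0.3322
  cell (s,0): −0.18·log₂0.18 = 0.4453
  cell (s,1): −0.15·log₂0.15 = 0.4105
  cell (s,2): −0.03·log₂0.03 = 0.1518
  cell (t,0): −0.01·log₂0.01 = 0.0664
  cell (t,1): −0.06·log₂0.06 = 0.2435
  cell (t,2): −0.03·log₂0.03 = 0.1518
Sum = 2.440 bits.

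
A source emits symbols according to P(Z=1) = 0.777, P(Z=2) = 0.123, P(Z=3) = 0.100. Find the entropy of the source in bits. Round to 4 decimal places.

0.9869 bits

H(Z) = −Σ p·log₂ p.
  −(0.777)·log₂(0.777) = 0.28284
  −(0.123)·log₂(0.123) = 0.37186
  −(0.100)·log₂(0.100) = 0.33219
Sum: 0.28284 + 0.37186 + 0.33219 = 0.9869 bits.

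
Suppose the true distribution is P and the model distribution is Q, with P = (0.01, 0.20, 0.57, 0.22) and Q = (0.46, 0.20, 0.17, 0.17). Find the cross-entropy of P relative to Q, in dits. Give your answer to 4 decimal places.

0.7511 dits

H(P,Q) = −Σ p·log₁₀ q.
  −0.01·log₁₀(0.46) = 0.00337
  −0.20·log₁₀(0.20) = 0.13979
  −0.57·log₁₀(0.17) = 0.43864
  −0.22·log₁₀(0.17) = 0.16930
H(P,Q) = 0.7511 dits.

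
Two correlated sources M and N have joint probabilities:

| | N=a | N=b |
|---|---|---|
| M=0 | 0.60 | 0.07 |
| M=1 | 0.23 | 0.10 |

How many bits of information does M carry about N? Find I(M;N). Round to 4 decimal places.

0.0420 bits

Marginals: p(M) = (0.6700, 0.3300), p(N) = (0.8300, 0.1700).
I(M;N) = H(M) + H(N) − H(M,N).
H(M) = 0.9149, H(N) = 0.6577, H(M,N) = 1.5306.
I(M;N) = 0.9149 + 0.6577 − 1.5306 = 0.0420 bits.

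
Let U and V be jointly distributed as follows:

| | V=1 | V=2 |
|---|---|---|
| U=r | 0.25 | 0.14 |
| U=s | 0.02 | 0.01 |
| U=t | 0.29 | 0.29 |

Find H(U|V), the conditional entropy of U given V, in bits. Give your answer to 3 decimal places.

Marginals: p(U) = (0.3900, 0.0300, 0.5800), p(V) = (0.5600, 0.4400).
H(U|V) = Σ p(V) · H(U|V=·).
  V=1: p=0.5600, H(U|V=1) = 1.1828
  V=2: p=0.4400, H(U|V=2) = 1.0461
Weighted sum = 1.123 bits.

1.123 bits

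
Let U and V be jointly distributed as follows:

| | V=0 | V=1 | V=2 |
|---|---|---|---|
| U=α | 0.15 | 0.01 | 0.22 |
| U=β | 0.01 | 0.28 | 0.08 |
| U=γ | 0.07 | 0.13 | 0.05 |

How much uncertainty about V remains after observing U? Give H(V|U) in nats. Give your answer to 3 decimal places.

Chain rule: H(V|U) = H(U,V) − H(U).
Marginals: p(U) = (0.3800, 0.3700, 0.2500), p(V) = (0.2300, 0.4200, 0.3500).
H(U,V) = 1.8694 nats; H(U) = 1.0821 nats.
H(V|U) = 1.8694 − 1.0821 = 0.787 nats.

0.787 nats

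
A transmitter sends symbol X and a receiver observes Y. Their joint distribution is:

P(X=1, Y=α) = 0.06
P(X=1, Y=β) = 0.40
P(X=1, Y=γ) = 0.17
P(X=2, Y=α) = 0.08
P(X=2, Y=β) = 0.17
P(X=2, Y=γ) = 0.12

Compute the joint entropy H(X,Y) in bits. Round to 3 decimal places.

H(X,Y) = −Σ p(x,y)·log₂ p(x,y) over all 6 cells.
  cell (1,α): −0.06·log₂0.06 = 0.2435
  cell (1,β): −0.40·log₂0.40 = 0.5288
  cell (1,γ): −0.17·log₂0.17 = 0.4346
  cell (2,α): −0.08·log₂0.08 = 0.2915
  cell (2,β): −0.17·log₂0.17 = 0.4346
  cell (2,γ): −0.12·log₂0.12 = 0.3671
Sum = 2.300 bits.

2.300 bits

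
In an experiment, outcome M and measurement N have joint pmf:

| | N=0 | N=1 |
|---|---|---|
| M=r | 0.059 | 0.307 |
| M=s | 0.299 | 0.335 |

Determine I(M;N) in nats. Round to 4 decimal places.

0.0522 nats

Marginals: p(M) = (0.3660, 0.6340), p(N) = (0.3580, 0.6420).
I(M;N) = Σ p(x,y)·ln[p(x,y)/(p(x)p(y))].
  (r,0): 0.059·ln(0.4503) = -0.04707
  (r,1): 0.307·ln(1.3065) = 0.08209
  (s,0): 0.299·ln(1.3173) = 0.08241
  (s,1): 0.335·ln(0.8230) = -0.06524
Sum = 0.0522 nats.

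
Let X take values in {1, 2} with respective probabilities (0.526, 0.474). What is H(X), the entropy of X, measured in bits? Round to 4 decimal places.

0.9980 bits

H(X) = −Σ p·log₂ p.
  −(0.526)·log₂(0.526) = 0.48753
  −(0.474)·log₂(0.474) = 0.51052
Sum: 0.48753 + 0.51052 = 0.9980 bits.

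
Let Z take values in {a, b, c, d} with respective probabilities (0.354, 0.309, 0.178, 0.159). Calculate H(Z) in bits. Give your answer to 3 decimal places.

H(Z) = −Σ p·log₂ p.
  −(0.354)·log₂(0.354) = 0.5304
  −(0.309)·log₂(0.309) = 0.5235
  −(0.178)·log₂(0.178) = 0.4432
  −(0.159)·log₂(0.159) = 0.4218
Sum: 0.5304 + 0.5235 + 0.4432 + 0.4218 = 1.919 bits.

1.919 bits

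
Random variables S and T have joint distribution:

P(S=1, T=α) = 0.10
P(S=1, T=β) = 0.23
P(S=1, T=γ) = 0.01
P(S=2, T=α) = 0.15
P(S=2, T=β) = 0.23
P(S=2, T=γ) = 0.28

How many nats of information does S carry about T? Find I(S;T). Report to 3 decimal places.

Marginals: p(S) = (0.3400, 0.6600), p(T) = (0.2500, 0.4600, 0.2900).
I(S;T) = H(S) + H(T) − H(S,T).
H(S) = 0.6410, H(T) = 1.0628, H(S,T) = 1.5934.
I(S;T) = 0.6410 + 1.0628 − 1.5934 = 0.110 nats.

0.110 nats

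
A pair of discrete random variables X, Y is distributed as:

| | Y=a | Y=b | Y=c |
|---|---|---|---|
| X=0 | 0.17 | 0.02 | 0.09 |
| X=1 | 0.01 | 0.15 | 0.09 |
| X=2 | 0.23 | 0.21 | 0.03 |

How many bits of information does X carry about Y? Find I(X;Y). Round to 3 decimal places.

0.295 bits

Marginals: p(X) = (0.2800, 0.2500, 0.4700), p(Y) = (0.4100, 0.3800, 0.2100).
I(X;Y) = Σ p(x,y)·log₂[p(x,y)/(p(x)p(y))].
  (0,a): 0.17·log₂(1.4808) = 0.0963
  (0,b): 0.02·log₂(0.1880) = -0.0482
  (0,c): 0.09·log₂(1.5306) = 0.0553
  (1,a): 0.01·log₂(0.0976) = -0.0336
  (1,b): 0.15·log₂(1.5789) = 0.0988
  (1,c): 0.09·log₂(1.7143) = 0.0700
  (2,a): 0.23·log₂(1.1936) = 0.0587
  (2,b): 0.21·log₂(1.1758) = 0.0491
  (2,c): 0.03·log₂(0.3040) = -0.0515
Sum = 0.295 bits.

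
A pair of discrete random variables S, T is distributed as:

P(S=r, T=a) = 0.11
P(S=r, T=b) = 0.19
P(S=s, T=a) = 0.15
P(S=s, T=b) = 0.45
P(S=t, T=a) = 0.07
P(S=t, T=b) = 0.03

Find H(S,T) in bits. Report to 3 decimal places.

2.155 bits

H(S,T) = −Σ p(x,y)·log₂ p(x,y) over all 6 cells.
  cell (r,a): −0.11·log₂0.11 = 0.3503
  cell (r,b): −0.19·log₂0.19 = 0.4552
  cell (s,a): −0.15·log₂0.15 = 0.4105
  cell (s,b): −0.45·log₂0.45 = 0.5184
  cell (t,a): −0.07·log₂0.07 = 0.2686
  cell (t,b): −0.03·log₂0.03 = 0.1518
Sum = 2.155 bits.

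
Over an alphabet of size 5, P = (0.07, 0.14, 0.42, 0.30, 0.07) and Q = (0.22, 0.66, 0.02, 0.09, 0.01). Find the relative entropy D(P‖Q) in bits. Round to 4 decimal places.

2.1335 bits

D(P‖Q) = Σ p·log₂(p/q).
  0.07·log₂(0.07/0.22) = -0.11565
  0.14·log₂(0.14/0.66) = -0.31319
  0.42·log₂(0.42/0.02) = 1.84477
  0.30·log₂(0.30/0.09) = 0.52109
  0.07·log₂(0.07/0.01) = 0.19651
D(P‖Q) = 2.1335 bits.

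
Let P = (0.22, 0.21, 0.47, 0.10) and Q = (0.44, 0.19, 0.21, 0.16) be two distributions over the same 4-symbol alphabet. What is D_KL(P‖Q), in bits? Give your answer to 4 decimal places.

D(P‖Q) = Σ p·log₂(p/q).
  0.22·log₂(0.22/0.44) = -0.22000
  0.21·log₂(0.21/0.19) = 0.03032
  0.47·log₂(0.47/0.21) = 0.54627
  0.10·log₂(0.10/0.16) = -0.06781
D(P‖Q) = 0.2888 bits.

0.2888 bits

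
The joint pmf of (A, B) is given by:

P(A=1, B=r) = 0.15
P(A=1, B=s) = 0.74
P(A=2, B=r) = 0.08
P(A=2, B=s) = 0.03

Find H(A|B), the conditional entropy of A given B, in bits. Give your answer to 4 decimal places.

Chain rule: H(A|B) = H(A,B) − H(B).
Marginals: p(A) = (0.8900, 0.1100), p(B) = (0.2300, 0.7700).
H(A,B) = 1.1753 bits; H(B) = 0.7780 bits.
H(A|B) = 1.1753 − 0.7780 = 0.3973 bits.

0.3973 bits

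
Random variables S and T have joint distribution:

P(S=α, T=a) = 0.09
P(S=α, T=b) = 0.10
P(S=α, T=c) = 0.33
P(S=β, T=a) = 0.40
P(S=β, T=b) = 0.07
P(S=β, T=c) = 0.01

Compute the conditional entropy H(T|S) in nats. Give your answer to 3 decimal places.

0.719 nats

Chain rule: H(T|S) = H(S,T) − H(S).
Marginals: p(S) = (0.5200, 0.4800), p(T) = (0.4900, 0.1700, 0.3400).
H(S,T) = 1.4115 nats; H(S) = 0.6923 nats.
H(T|S) = 1.4115 − 0.6923 = 0.719 nats.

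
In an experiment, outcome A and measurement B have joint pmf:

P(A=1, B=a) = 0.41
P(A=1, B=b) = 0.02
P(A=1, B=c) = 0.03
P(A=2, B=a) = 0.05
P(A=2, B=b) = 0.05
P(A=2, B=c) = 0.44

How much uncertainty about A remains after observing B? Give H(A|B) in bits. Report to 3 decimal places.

0.450 bits

Marginals: p(A) = (0.4600, 0.5400), p(B) = (0.4600, 0.0700, 0.4700).
H(A|B) = Σ p(B) · H(A|B=·).
  B=a: p=0.4600, H(A|B=a) = 0.4960
  B=b: p=0.0700, H(A|B=b) = 0.8631
  B=c: p=0.4700, H(A|B=c) = 0.3425
Weighted sum = 0.450 bits.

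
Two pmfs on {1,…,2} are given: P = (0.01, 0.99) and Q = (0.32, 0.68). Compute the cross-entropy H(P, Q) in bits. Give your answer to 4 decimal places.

0.5673 bits

H(P,Q) = −Σ p·log₂ q.
  −0.01·log₂(0.32) = 0.01644
  −0.99·log₂(0.68) = 0.55083
H(P,Q) = 0.5673 bits.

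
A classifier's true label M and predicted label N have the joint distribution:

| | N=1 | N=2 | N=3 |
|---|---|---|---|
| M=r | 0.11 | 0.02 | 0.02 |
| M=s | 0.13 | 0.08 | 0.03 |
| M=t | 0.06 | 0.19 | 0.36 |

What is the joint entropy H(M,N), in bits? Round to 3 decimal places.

H(M,N) = −Σ p(x,y)·log₂ p(x,y) over all 9 cells.
  cell (r,1): −0.11·log₂0.11 = 0.3503
  cell (r,2): −0.02·log₂0.02 = 0.1129
  cell (r,3): −0.02·log₂0.02 = 0.1129
  cell (s,1): −0.13·log₂0.13 = 0.3826
  cell (s,2): −0.08·log₂0.08 = 0.2915
  cell (s,3): −0.03·log₂0.03 = 0.1518
  cell (t,1): −0.06·log₂0.06 = 0.2435
  cell (t,2): −0.19·log₂0.19 = 0.4552
  cell (t,3): −0.36·log₂0.36 = 0.5306
Sum = 2.631 bits.

2.631 bits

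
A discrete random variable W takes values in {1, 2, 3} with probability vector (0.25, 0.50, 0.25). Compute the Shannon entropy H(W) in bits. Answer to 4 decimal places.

1.5000 bits

H(W) = −Σ p·log₂ p.
  −(0.25)·log₂(0.25) = 0.50000
  −(0.50)·log₂(0.50) = 0.50000
  −(0.25)·log₂(0.25) = 0.50000
Sum: 0.50000 + 0.50000 + 0.50000 = 1.5000 bits.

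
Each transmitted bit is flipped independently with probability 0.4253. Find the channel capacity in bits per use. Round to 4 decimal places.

0.0162 bits

Binary symmetric channel: C = 1 − h₂(ε) where h₂ is the binary entropy function.
h₂(0.4253) = −0.4253·log₂0.4253 − 0.5747·log₂0.5747 = 0.9838.
C = 1 − 0.9838 = 0.0162 bits per channel use.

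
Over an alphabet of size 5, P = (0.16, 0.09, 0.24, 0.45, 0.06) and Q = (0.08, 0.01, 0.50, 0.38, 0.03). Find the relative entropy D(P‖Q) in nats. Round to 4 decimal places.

D(P‖Q) = Σ p·ln(p/q).
  0.16·ln(0.16/0.08) = 0.11090
  0.09·ln(0.09/0.01) = 0.19775
  0.24·ln(0.24/0.50) = -0.17615
  0.45·ln(0.45/0.38) = 0.07608
  0.06·ln(0.06/0.03) = 0.04159
D(P‖Q) = 0.2502 nats.

0.2502 nats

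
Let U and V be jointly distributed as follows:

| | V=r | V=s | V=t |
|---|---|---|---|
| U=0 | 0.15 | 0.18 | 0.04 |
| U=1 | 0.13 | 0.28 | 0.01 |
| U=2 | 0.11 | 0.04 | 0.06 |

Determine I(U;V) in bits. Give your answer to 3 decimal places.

0.125 bits

Marginals: p(U) = (0.3700, 0.4200, 0.2100), p(V) = (0.3900, 0.5000, 0.1100).
I(U;V) = H(U) + H(V) − H(U,V).
H(U) = 1.5292, H(V) = 1.3801, H(U,V) = 2.7845.
I(U;V) = 1.5292 + 1.3801 − 2.7845 = 0.125 bits.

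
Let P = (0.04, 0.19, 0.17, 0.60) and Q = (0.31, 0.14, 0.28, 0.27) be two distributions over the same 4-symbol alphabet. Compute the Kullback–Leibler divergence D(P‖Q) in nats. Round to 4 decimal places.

D(P‖Q) = Σ p·ln(p/q).
  0.04·ln(0.04/0.31) = -0.08191
  0.19·ln(0.19/0.14) = 0.05802
  0.17·ln(0.17/0.28) = -0.08483
  0.60·ln(0.60/0.27) = 0.47910
D(P‖Q) = 0.3704 nats.

0.3704 nats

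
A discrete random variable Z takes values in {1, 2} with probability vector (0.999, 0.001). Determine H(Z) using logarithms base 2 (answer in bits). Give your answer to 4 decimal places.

H(Z) = −Σ p·log₂ p.
  −(0.999)·log₂(0.999) = 0.00144
  −(0.001)·log₂(0.001) = 0.00997
Sum: 0.00144 + 0.00997 = 0.0114 bits.

0.0114 bits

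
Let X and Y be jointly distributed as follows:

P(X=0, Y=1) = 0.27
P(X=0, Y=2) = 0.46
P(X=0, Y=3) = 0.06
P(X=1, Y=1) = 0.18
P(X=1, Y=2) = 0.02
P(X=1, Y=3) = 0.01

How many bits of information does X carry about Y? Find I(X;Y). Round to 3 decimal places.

0.143 bits

Marginals: p(X) = (0.7900, 0.2100), p(Y) = (0.4500, 0.4800, 0.0700).
I(X;Y) = Σ p(x,y)·log₂[p(x,y)/(p(x)p(y))].
  (0,1): 0.27·log₂(0.7595) = -0.1072
  (0,2): 0.46·log₂(1.2131) = 0.1282
  (0,3): 0.06·log₂(1.0850) = 0.0071
  (1,1): 0.18·log₂(1.9048) = 0.1673
  (1,2): 0.02·log₂(0.1984) = -0.0467
  (1,3): 0.01·log₂(0.6803) = -0.0056
Sum = 0.143 bits.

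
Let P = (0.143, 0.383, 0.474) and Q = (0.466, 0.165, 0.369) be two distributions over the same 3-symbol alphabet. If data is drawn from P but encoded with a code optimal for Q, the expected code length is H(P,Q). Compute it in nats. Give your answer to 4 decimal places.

1.2718 nats

H(P,Q) = −Σ p·ln q.
  −0.143·ln(0.466) = 0.10919
  −0.383·ln(0.165) = 0.69009
  −0.474·ln(0.369) = 0.47256
H(P,Q) = 1.2718 nats.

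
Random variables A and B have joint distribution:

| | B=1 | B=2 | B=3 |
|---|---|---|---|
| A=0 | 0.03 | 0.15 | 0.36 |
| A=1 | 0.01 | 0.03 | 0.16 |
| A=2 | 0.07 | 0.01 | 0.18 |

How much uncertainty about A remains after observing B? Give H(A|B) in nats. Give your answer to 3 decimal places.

0.935 nats

Marginals: p(A) = (0.5400, 0.2000, 0.2600), p(B) = (0.1100, 0.1900, 0.7000).
H(A|B) = Σ p(B) · H(A|B=·).
  B=1: p=0.1100, H(A|B=1) = 0.8600
  B=2: p=0.1900, H(A|B=2) = 0.6330
  B=3: p=0.7000, H(A|B=3) = 1.0286
Weighted sum = 0.935 nats.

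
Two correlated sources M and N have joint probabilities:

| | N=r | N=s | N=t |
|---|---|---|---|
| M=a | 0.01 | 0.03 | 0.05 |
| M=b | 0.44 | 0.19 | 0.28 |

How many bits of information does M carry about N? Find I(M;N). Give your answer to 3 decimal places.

0.038 bits

Marginals: p(M) = (0.0900, 0.9100), p(N) = (0.4500, 0.2200, 0.3300).
I(M;N) = H(M) + H(N) − H(M,N).
H(M) = 0.4365, H(N) = 1.5268, H(M,N) = 1.9249.
I(M;N) = 0.4365 + 1.5268 − 1.9249 = 0.038 bits.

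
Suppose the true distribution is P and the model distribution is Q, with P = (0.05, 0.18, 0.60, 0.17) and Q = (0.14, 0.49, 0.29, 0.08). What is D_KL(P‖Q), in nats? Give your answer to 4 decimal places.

D(P‖Q) = Σ p·ln(p/q).
  0.05·ln(0.05/0.14) = -0.05148
  0.18·ln(0.18/0.49) = -0.18026
  0.60·ln(0.60/0.29) = 0.43623
  0.17·ln(0.17/0.08) = 0.12814
D(P‖Q) = 0.3326 nats.

0.3326 nats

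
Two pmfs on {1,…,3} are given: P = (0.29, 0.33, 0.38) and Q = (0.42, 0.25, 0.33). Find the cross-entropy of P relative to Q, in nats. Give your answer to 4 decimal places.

1.1303 nats

H(P,Q) = −Σ p·ln q.
  −0.29·ln(0.42) = 0.25158
  −0.33·ln(0.25) = 0.45748
  −0.38·ln(0.33) = 0.42129
H(P,Q) = 1.1303 nats.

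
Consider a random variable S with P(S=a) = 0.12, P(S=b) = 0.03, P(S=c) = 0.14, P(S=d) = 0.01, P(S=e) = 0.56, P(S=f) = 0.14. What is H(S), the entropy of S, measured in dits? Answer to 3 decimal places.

0.556 dits

H(S) = −Σ p·log₁₀ p.
  −(0.12)·log₁₀(0.12) = 0.1105
  −(0.03)·log₁₀(0.03) = 0.0457
  −(0.14)·log₁₀(0.14) = 0.1195
  −(0.01)·log₁₀(0.01) = 0.0200
  −(0.56)·log₁₀(0.56) = 0.1410
  −(0.14)·log₁₀(0.14) = 0.1195
Sum: 0.1105 + 0.0457 + 0.1195 + 0.0200 + 0.1410 + 0.1195 = 0.556 dits.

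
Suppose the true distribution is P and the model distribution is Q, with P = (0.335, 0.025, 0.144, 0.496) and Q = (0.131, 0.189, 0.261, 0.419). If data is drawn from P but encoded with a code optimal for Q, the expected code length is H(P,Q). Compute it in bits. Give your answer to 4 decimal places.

H(P,Q) = −Σ p·log₂ q.
  −0.335·log₂(0.131) = 0.98234
  −0.025·log₂(0.189) = 0.06009
  −0.144·log₂(0.261) = 0.27905
  −0.496·log₂(0.419) = 0.62247
H(P,Q) = 1.9440 bits.

1.9440 bits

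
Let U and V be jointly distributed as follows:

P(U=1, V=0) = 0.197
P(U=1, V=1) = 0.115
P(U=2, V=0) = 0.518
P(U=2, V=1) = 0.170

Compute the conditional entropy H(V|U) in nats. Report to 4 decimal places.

Chain rule: H(V|U) = H(U,V) − H(U).
Marginals: p(U) = (0.3120, 0.6880), p(V) = (0.7150, 0.2850).
H(U,V) = 1.2107 nats; H(U) = 0.6207 nats.
H(V|U) = 1.2107 − 0.6207 = 0.5900 nats.

0.5900 nats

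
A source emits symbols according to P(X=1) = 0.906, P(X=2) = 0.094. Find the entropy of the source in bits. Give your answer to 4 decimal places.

H(X) = −Σ p·log₂ p.
  −(0.906)·log₂(0.906) = 0.12903
  −(0.094)·log₂(0.094) = 0.32065
Sum: 0.12903 + 0.32065 = 0.4497 bits.

0.4497 bits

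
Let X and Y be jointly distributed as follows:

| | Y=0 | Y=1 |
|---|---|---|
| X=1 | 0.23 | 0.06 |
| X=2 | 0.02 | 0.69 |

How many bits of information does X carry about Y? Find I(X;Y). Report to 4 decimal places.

Marginals: p(X) = (0.2900, 0.7100), p(Y) = (0.2500, 0.7500).
I(X;Y) = H(X) + H(Y) − H(X,Y).
H(X) = 0.8687, H(Y) = 0.8113, H(X,Y) = 1.2135.
I(X;Y) = 0.8687 + 0.8113 − 1.2135 = 0.4665 bits.

0.4665 bits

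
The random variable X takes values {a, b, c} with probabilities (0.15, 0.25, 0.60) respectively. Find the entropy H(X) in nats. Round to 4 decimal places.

H(X) = −Σ p·ln p.
  −(0.15)·ln(0.15) = 0.28457
  −(0.25)·ln(0.25) = 0.34657
  −(0.60)·ln(0.60) = 0.30650
Sum: 0.28457 + 0.34657 + 0.30650 = 0.9376 nats.

0.9376 nats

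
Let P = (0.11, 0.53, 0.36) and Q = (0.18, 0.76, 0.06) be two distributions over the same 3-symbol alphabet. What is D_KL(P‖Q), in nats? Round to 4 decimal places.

0.3998 nats

D(P‖Q) = Σ p·ln(p/q).
  0.11·ln(0.11/0.18) = -0.05417
  0.53·ln(0.53/0.76) = -0.19103
  0.36·ln(0.36/0.06) = 0.64503
D(P‖Q) = 0.3998 nats.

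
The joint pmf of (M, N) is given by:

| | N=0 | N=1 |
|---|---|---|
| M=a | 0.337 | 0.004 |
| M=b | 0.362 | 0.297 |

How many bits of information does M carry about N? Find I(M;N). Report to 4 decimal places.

0.1968 bits

Marginals: p(M) = (0.3410, 0.6590), p(N) = (0.6990, 0.3010).
I(M;N) = Σ p(x,y)·log₂[p(x,y)/(p(x)p(y))].
  (a,0): 0.337·log₂(1.4138) = 0.16837
  (a,1): 0.004·log₂(0.0390) = -0.01873
  (b,0): 0.362·log₂(0.7859) = -0.12585
  (b,1): 0.297·log₂(1.4973) = 0.17296
Sum = 0.1968 bits.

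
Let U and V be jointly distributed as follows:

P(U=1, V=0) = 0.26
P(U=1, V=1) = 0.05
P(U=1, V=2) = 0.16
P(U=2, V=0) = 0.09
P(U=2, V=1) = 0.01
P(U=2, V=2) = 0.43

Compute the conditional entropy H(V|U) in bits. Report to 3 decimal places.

Chain rule: H(V|U) = H(U,V) − H(U).
Marginals: p(U) = (0.4700, 0.5300), p(V) = (0.3500, 0.0600, 0.5900).
H(U,V) = 2.0471 bits; H(U) = 0.9974 bits.
H(V|U) = 2.0471 − 0.9974 = 1.050 bits.

1.050 bits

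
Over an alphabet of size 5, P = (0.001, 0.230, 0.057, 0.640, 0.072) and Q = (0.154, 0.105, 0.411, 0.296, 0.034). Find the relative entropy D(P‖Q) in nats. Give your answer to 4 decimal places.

D(P‖Q) = Σ p·ln(p/q).
  0.001·ln(0.001/0.154) = -0.00504
  0.230·ln(0.230/0.105) = 0.18035
  0.057·ln(0.057/0.411) = -0.11261
  0.640·ln(0.640/0.296) = 0.49351
  0.072·ln(0.072/0.034) = 0.05402
D(P‖Q) = 0.6102 nats.

0.6102 nats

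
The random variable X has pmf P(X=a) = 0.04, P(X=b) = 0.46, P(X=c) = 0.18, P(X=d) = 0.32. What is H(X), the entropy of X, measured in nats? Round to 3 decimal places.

1.159 nats

H(X) = −Σ p·ln p.
  −(0.04)·ln(0.04) = 0.1288
  −(0.46)·ln(0.46) = 0.3572
  −(0.18)·ln(0.18) = 0.3087
  −(0.32)·ln(0.32) = 0.3646
Sum: 0.1288 + 0.3572 + 0.3087 + 0.3646 = 1.159 nats.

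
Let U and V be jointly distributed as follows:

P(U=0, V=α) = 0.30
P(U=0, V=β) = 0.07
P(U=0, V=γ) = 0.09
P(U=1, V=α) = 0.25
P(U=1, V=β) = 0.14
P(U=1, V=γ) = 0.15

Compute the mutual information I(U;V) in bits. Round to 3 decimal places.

Marginals: p(U) = (0.4600, 0.5400), p(V) = (0.5500, 0.2100, 0.2400).
I(U;V) = Σ p(x,y)·log₂[p(x,y)/(p(x)p(y))].
  (0,α): 0.30·log₂(1.1858) = 0.0737
  (0,β): 0.07·log₂(0.7246) = -0.0325
  (0,γ): 0.09·log₂(0.8152) = -0.0265
  (1,α): 0.25·log₂(0.8418) = -0.0621
  (1,β): 0.14·log₂(1.2346) = 0.0426
  (1,γ): 0.15·log₂(1.1574) = 0.0316
Sum = 0.027 bits.

0.027 bits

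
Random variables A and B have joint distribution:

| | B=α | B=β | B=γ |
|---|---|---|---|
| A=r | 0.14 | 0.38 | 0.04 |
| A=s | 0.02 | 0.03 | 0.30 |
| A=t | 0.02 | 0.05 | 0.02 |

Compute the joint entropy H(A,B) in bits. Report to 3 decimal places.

H(A,B) = −Σ p(x,y)·log₂ p(x,y) over all 9 cells.
  cell (r,α): −0.14·log₂0.14 = 0.3971
  cell (r,β): −0.38·log₂0.38 = 0.5305
  cell (r,γ): −0.04·log₂0.04 = 0.1858
  cell (s,α): −0.02·log₂0.02 = 0.1129
  cell (s,β): −0.03·log₂0.03 = 0.1518
  cell (s,γ): −0.30·log₂0.30 = 0.5211
  cell (t,α): −0.02·log₂0.02 = 0.1129
  cell (t,β): −0.05·log₂0.05 = 0.2161
  cell (t,γ): −0.02·log₂0.02 = 0.1129
Sum = 2.341 bits.

2.341 bits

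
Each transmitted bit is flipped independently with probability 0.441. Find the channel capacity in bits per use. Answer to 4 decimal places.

0.0101 bits

Binary symmetric channel: C = 1 − h₂(ε) where h₂ is the binary entropy function.
h₂(0.441) = −0.441·log₂0.441 − 0.559·log₂0.559 = 0.9899.
C = 1 − 0.9899 = 0.0101 bits per channel use.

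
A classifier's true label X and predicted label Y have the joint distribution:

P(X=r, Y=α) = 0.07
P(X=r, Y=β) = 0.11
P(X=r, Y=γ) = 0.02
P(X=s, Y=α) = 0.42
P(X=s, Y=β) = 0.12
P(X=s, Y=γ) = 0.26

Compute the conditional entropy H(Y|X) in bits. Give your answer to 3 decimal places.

Chain rule: H(Y|X) = H(X,Y) − H(X).
Marginals: p(X) = (0.2000, 0.8000), p(Y) = (0.4900, 0.2300, 0.2800).
H(X,Y) = 2.1297 bits; H(X) = 0.7219 bits.
H(Y|X) = 2.1297 − 0.7219 = 1.408 bits.

1.408 bits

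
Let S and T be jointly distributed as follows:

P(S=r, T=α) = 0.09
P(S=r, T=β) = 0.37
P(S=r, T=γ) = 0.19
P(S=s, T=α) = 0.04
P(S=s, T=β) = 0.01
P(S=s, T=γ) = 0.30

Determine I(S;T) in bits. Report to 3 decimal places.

Marginals: p(S) = (0.6500, 0.3500), p(T) = (0.1300, 0.3800, 0.4900).
I(S;T) = Σ p(x,y)·log₂[p(x,y)/(p(x)p(y))].
  (r,α): 0.09·log₂(1.0651) = 0.0082
  (r,β): 0.37·log₂(1.4980) = 0.2157
  (r,γ): 0.19·log₂(0.5965) = -0.1416
  (s,α): 0.04·log₂(0.8791) = -0.0074
  (s,β): 0.01·log₂(0.0752) = -0.0373
  (s,γ): 0.30·log₂(1.7493) = 0.2420
Sum = 0.280 bits.

0.280 bits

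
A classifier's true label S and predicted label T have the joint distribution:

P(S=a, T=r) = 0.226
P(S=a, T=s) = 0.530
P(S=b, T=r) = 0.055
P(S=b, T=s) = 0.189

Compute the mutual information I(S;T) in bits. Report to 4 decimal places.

0.0037 bits

Marginals: p(S) = (0.7560, 0.2440), p(T) = (0.2810, 0.7190).
I(S;T) = Σ p(x,y)·log₂[p(x,y)/(p(x)p(y))].
  (a,r): 0.226·log₂(1.0638) = 0.02018
  (a,s): 0.530·log₂(0.9750) = -0.01932
  (b,r): 0.055·log₂(0.8022) = -0.01749
  (b,s): 0.189·log₂(1.0773) = 0.02031
Sum = 0.0037 bits.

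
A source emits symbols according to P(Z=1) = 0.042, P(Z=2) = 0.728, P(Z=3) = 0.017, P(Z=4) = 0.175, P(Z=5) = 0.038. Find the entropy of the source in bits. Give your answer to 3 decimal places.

H(Z) = −Σ p·log₂ p.
  −(0.042)·log₂(0.042) = 0.1921
  −(0.728)·log₂(0.728) = 0.3334
  −(0.017)·log₂(0.017) = 0.0999
  −(0.175)·log₂(0.175) = 0.4401
  −(0.038)·log₂(0.038) = 0.1793
Sum: 0.1921 + 0.3334 + 0.0999 + 0.4401 + 0.1793 = 1.245 bits.

1.245 bits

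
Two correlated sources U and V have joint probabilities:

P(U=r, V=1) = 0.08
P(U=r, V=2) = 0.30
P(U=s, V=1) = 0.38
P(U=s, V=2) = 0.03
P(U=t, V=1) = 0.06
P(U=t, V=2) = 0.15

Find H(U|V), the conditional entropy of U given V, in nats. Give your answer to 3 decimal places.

Chain rule: H(U|V) = H(U,V) − H(V).
Marginals: p(U) = (0.3800, 0.4100, 0.2100), p(V) = (0.5200, 0.4800).
H(U,V) = 1.4895 nats; H(V) = 0.6923 nats.
H(U|V) = 1.4895 − 0.6923 = 0.797 nats.

0.797 nats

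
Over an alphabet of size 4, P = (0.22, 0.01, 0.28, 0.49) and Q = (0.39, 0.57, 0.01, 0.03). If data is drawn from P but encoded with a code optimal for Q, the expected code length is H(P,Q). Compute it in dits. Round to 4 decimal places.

1.3986 dits

H(P,Q) = −Σ p·log₁₀ q.
  −0.22·log₁₀(0.39) = 0.08997
  −0.01·log₁₀(0.57) = 0.00244
  −0.28·log₁₀(0.01) = 0.56000
  −0.49·log₁₀(0.03) = 0.74621
H(P,Q) = 1.3986 dits.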